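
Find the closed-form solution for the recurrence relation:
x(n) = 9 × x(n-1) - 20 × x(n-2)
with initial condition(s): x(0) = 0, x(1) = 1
Recurrence: x(n) = 9 × x(n-1) - 20 × x(n-2), initial: x(0) = 0, x(1) = 1.
Characteristic equation: r² - 9r + 20 = 0, which factors as (r - 5)(r - 4) = 0, so r = 5, 4. General solution x(n) = A·5ⁿ + B·4ⁿ. From x(0) = 0: A + B = 0. From x(1) = 1: 5A + 4B = 1. Solving gives A = 1, B = -1.

x(n) = 5ⁿ - 4ⁿ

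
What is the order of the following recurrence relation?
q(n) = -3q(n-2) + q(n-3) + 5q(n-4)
The order is the largest lag k for which q(n-k) appears. Here the deepest term is q(n-4), so the order is 4.

Order 4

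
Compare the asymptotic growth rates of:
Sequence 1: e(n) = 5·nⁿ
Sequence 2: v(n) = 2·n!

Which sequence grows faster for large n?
Comparing growth rates:
Growth-rate hierarchy: log n ≺ any polynomial ≺ any exponential cⁿ (c>1) ≺ n! ≺ nⁿ.
super-exponential nⁿ dominates factorial asymptotically.

e(n) grows faster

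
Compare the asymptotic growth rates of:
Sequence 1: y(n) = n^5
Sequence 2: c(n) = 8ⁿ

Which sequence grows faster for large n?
Comparing growth rates:
Growth-rate hierarchy: log n ≺ any polynomial ≺ any exponential cⁿ (c>1) ≺ n! ≺ nⁿ.
exponential base 8 dominates polynomial degree 5 asymptotically.

c(n) grows faster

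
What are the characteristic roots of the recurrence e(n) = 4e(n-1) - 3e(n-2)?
Substitute e(n) = rⁿ and divide through by rⁿ⁻²: r² - 4r + 3 = 0
Factor: (r - 3)(r - 1) = 0, so r = 3, 1.
General solution: e(n) = A·3ⁿ + B·1ⁿ

Characteristic: r² - 4r + 3 = 0, Roots: r = 3, 1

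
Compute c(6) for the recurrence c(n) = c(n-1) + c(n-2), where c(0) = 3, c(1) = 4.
Computing the sequence terms:
3, 4, 7, 11, 18, 29, 47

47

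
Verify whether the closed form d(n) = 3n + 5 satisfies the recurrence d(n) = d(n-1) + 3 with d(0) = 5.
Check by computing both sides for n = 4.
From the recurrence with d(0) = 5:
  d(0) = 5, d(1) = 8, d(2) = 11, d(3) = 14, d(4) = 17
  so the recurrence gives d(4) = 17.
From the proposed closed form d(n) = 3n + 5:
  d(4) = 17.
Both sides give 17 at n = 4, and the initial condition(s) match, so the closed form is consistent.

Yes, the closed form is correct.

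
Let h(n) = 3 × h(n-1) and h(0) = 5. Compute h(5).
Computing step by step:
h(0) = 5
h(1) = 3 × 5 = 15
h(2) = 3 × 15 = 45
h(3) = 3 × 45 = 135
h(4) = 3 × 135 = 405
h(5) = 3 × 405 = 1215

1215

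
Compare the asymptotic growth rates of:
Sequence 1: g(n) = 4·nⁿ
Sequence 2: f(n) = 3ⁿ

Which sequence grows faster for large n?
Comparing growth rates:
Growth-rate hierarchy: log n ≺ any polynomial ≺ any exponential cⁿ (c>1) ≺ n! ≺ nⁿ.
super-exponential nⁿ dominates exponential base 3 asymptotically.

g(n) grows faster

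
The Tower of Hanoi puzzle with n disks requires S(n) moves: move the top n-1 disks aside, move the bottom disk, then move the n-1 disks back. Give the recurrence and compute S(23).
Moving n disks = move the top n-1 disks aside (S(n-1) moves) + move the largest disk (1 move) + move the n-1 disks back on top (S(n-1) moves), so S(n) = 2S(n-1) + 1, with S(1) = 1 (a single disk takes one move).
First terms: 1, 3, 7, 15, 31, 63, … — each is one less than a power of 2. Indeed S(n) + 1 = 2(S(n-1) + 1) with S(1) + 1 = 2, so S(n) + 1 = 2ⁿ and S(n) = 2ⁿ - 1.
Hence S(23) = 2^23 - 1 = 8388608 - 1 = 8388607.

S(n) = 2S(n-1) + 1, S(1) = 1; S(23) = 8388607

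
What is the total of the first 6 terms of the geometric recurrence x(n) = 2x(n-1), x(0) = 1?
Computing the sequence terms: 1, 2, 4, 8, 16, 32
Adding these values together:

63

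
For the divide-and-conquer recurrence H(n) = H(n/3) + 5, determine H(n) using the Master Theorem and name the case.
Master Theorem template: H(n) = a·H(n/b) + f(n).
Here: a=1, b=3, f(n)=5
Compute log_b(a) = log_3(1) = 0.
f(n) = 5 = Θ(1). Case 2: H(n) = Θ(log n).

Case 2: H(n) = Θ(log n)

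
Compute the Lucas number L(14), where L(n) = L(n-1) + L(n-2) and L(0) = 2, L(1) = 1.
Computing the sequence terms:
2, 1, 3, 4, 7, 11, 18, 29, 47, 76, 123, 199, 322, 521, 843

843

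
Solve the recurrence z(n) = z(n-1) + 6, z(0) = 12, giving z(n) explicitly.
Recurrence: z(n) = z(n-1) + 6, initial: z(0) = 12.
Each step adds 6, so z(n) = z(0) + 6n = 6n + 12.

z(n) = 6n + 12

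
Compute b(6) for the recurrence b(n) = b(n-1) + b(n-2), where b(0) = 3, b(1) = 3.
Computing the sequence terms:
3, 3, 6, 9, 15, 24, 39

39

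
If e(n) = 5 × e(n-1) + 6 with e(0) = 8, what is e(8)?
Computing step by step:
e(0) = 8
e(1) = 5 × 8 + 6 = 46
e(2) = 5 × 46 + 6 = 236
e(3) = 5 × 236 + 6 = 1186
e(4) = 5 × 1186 + 6 = 5936
e(5) = 5 × 5936 + 6 = 29686
e(6) = 5 × 29686 + 6 = 148436
e(7) = 5 × 148436 + 6 = 742186
e(8) = 5 × 742186 + 6 = 3710936

3710936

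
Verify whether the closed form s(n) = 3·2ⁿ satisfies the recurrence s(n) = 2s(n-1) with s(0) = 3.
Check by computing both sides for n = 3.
From the recurrence with s(0) = 3:
  s(0) = 3, s(1) = 6, s(2) = 12, s(3) = 24
  so the recurrence gives s(3) = 24.
From the proposed closed form s(n) = 3·2ⁿ:
  s(3) = 24.
Both sides give 24 at n = 3, and the initial condition(s) match, so the closed form is consistent.

Yes, the closed form is correct.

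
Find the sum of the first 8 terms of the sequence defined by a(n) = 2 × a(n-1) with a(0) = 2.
Computing the sequence terms: 2, 4, 8, 16, 32, 64, 128, 256
Adding these values together:

510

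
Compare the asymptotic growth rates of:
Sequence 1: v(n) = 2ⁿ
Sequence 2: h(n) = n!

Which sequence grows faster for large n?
Comparing growth rates:
Growth-rate hierarchy: log n ≺ any polynomial ≺ any exponential cⁿ (c>1) ≺ n! ≺ nⁿ.
factorial dominates exponential base 2 asymptotically.

h(n) grows faster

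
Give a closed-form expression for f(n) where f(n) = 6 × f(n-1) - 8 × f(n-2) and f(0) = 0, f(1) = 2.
Recurrence: f(n) = 6 × f(n-1) - 8 × f(n-2), initial: f(0) = 0, f(1) = 2.
Characteristic equation: r² - 6r + 8 = 0, which factors as (r - 4)(r - 2) = 0, so r = 4, 2. General solution f(n) = A·4ⁿ + B·2ⁿ. From f(0) = 0: A + B = 0. From f(1) = 2: 4A + 2B = 2. Solving gives A = 1, B = -1.

f(n) = 4ⁿ - 2ⁿ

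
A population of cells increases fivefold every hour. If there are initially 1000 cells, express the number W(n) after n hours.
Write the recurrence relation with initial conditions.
Each hour multiplies the count by 5, so the count after n hours depends only on the count after n-1 hours: W(n) = 5 × W(n-1). The starting count gives W(0) = 1000.
Unrolling n times gives the closed form W(n) = 1000 × 5ⁿ.

W(n) = 5 × W(n-1), W(0) = 1000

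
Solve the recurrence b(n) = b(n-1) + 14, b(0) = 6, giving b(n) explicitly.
Recurrence: b(n) = b(n-1) + 14, initial: b(0) = 6.
Each step adds 14, so b(n) = b(0) + 14n = 14n + 6.

b(n) = 14n + 6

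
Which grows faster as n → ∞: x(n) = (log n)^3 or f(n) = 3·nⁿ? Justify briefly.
Comparing growth rates:
Growth-rate hierarchy: log n ≺ any polynomial ≺ any exponential cⁿ (c>1) ≺ n! ≺ nⁿ.
super-exponential nⁿ dominates polylogarithmic (log n)^3 asymptotically.

f(n) grows faster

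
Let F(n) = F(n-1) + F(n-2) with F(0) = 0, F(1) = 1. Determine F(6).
Computing the sequence terms:
0, 1, 1, 2, 3, 5, 8

8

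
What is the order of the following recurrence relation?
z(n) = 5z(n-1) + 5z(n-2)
The order is the largest lag k for which z(n-k) appears. Here the deepest term is z(n-2), so the order is 2.

Order 2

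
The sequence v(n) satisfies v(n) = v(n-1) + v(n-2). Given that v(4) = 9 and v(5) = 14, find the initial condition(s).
Work backwards using v(k) = v(k+2) - v(k+1):
v(3) = v(5) - v(4) = 14 - 9 = 5
v(2) = v(4) - v(3) = 9 - 5 = 4
v(1) = v(3) - v(2) = 5 - 4 = 1
v(0) = v(2) - v(1) = 4 - 1 = 3

v(0) = 3, v(1) = 1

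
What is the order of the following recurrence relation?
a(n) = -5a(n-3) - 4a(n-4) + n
The order is the largest lag k for which a(n-k) appears. Here the deepest term is a(n-4) (the n term is non-homogeneous and does not affect the order), so the order is 4.

Order 4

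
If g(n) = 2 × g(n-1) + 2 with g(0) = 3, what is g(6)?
Computing step by step:
g(0) = 3
g(1) = 2 × 3 + 2 = 8
g(2) = 2 × 8 + 2 = 18
g(3) = 2 × 18 + 2 = 38
g(4) = 2 × 38 + 2 = 78
g(5) = 2 × 78 + 2 = 158
g(6) = 2 × 158 + 2 = 318

318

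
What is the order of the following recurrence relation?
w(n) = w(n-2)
The order is the largest lag k for which w(n-k) appears. Here the deepest term is w(n-2), so the order is 2.

Order 2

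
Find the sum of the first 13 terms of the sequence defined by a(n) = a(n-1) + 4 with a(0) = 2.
Computing the sequence terms: 2, 6, 10, 14, 18, 22, 26, 30, 34, 38, 42, 46, 50
Adding these values together:

338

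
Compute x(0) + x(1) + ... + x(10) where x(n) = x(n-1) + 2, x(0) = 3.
Computing the sequence terms: 3, 5, 7, 9, 11, 13, 15, 17, 19, 21, 23
Adding these values together:

143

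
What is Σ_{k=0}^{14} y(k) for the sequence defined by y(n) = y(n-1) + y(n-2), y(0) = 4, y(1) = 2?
Computing the sequence terms: 4, 2, 6, 8, 14, 22, 36, 58, 94, 152, 246, 398, 644, 1042, 1686
Adding these values together:

4412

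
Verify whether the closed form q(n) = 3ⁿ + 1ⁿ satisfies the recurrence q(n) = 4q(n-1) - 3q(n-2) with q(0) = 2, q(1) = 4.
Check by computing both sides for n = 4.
From the recurrence with q(0) = 2, q(1) = 4:
  q(0) = 2, q(1) = 4, q(2) = 10, q(3) = 28, q(4) = 82
  so the recurrence gives q(4) = 82.
From the proposed closed form q(n) = 3ⁿ + 1ⁿ:
  q(4) = 82.
Both sides give 82 at n = 4, and the initial condition(s) match, so the closed form is consistent.

Yes, the closed form is correct.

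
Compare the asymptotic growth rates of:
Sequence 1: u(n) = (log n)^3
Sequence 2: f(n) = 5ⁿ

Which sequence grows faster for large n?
Comparing growth rates:
Growth-rate hierarchy: log n ≺ any polynomial ≺ any exponential cⁿ (c>1) ≺ n! ≺ nⁿ.
exponential base 5 dominates polylogarithmic (log n)^3 asymptotically.

f(n) grows faster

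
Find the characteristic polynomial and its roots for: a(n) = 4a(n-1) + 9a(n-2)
Substitute a(n) = rⁿ and divide through by rⁿ⁻²: r² - 4r - 9 = 0
Discriminant: 4² + 4·9 = 52, not a perfect square, so by the quadratic formula r = (4 ± √52)/2.
General solution: a(n) = A·r₁ⁿ + B·r₂ⁿ where r₁,r₂ = (4 ± √52)/2

Characteristic: r² - 4r - 9 = 0, Roots: r = (4 ± √52)/2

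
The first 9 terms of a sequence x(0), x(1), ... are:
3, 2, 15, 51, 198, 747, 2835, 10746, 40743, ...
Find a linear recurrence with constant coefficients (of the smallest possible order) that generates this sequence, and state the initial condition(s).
Look for the lowest-order linear relation among consecutive terms.
Observation: x(n) - 3·x(n-1) - (3)·x(n-2) = 0 holds for the shown terms, and no order-1 relation x(n) = α·x(n-1) + β fits.
Check at n=3: 3·15 + (3)·2 = 51. ✓

x(n) = 3x(n-1) + 3x(n-2), x(0) = 3, x(1) = 2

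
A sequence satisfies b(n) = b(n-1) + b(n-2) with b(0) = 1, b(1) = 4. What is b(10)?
Computing the sequence terms:
1, 4, 5, 9, 14, 23, 37, 60, 97, 157, 254

254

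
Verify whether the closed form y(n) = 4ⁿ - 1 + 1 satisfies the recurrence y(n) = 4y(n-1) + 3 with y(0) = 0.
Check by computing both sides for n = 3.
From the recurrence with y(0) = 0:
  y(0) = 0, y(1) = 3, y(2) = 15, y(3) = 63
  so the recurrence gives y(3) = 63.
From the proposed closed form y(n) = 4ⁿ - 1 + 1:
  y(3) = 64.
The recurrence gives 63 but the closed form gives 64, so the closed form does not satisfy the recurrence.

No, the closed form is incorrect.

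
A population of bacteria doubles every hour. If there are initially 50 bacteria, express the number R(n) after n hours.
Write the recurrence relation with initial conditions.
Each hour multiplies the count by 2, so the count after n hours depends only on the count after n-1 hours: R(n) = 2 × R(n-1). The starting count gives R(0) = 50.
Unrolling n times gives the closed form R(n) = 50 × 2ⁿ.

R(n) = 2 × R(n-1), R(0) = 50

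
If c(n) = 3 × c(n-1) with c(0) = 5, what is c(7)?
Computing step by step:
c(0) = 5
c(1) = 3 × 5 = 15
c(2) = 3 × 15 = 45
c(3) = 3 × 45 = 135
c(4) = 3 × 135 = 405
c(5) = 3 × 405 = 1215
c(6) = 3 × 1215 = 3645
c(7) = 3 × 3645 = 10935

10935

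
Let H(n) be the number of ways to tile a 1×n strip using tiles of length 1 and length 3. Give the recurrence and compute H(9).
Condition on the last tile: it has length 1 (leaving a 1×(n-1) strip) or length 3 (leaving a 1×(n-3) strip), so H(n) = H(n-1) + H(n-3) (order-3 linear recurrence).
For 0 ≤ i < 3 only unit tiles fit, so H(i) = 1.
Iterating the recurrence: H(3) = 2, H(4) = 3, H(5) = 4, H(6) = 6, H(7) = 9, H(8) = 13, H(9) = 19.

H(n) = H(n-1) + H(n-3), with H(i) = 1 for 0 ≤ i < 3; H(9) = 19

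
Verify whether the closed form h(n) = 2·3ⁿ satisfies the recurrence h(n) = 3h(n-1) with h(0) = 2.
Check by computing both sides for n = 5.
From the recurrence with h(0) = 2:
  h(0) = 2, h(1) = 6, h(2) = 18, h(3) = 54, h(4) = 162, h(5) = 486
  so the recurrence gives h(5) = 486.
From the proposed closed form h(n) = 2·3ⁿ:
  h(5) = 486.
Both sides give 486 at n = 5, and the initial condition(s) match, so the closed form is consistent.

Yes, the closed form is correct.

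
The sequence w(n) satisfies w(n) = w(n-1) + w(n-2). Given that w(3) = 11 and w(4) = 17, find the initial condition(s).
Work backwards using w(k) = w(k+2) - w(k+1):
w(2) = w(4) - w(3) = 17 - 11 = 6
w(1) = w(3) - w(2) = 11 - 6 = 5
w(0) = w(2) - w(1) = 6 - 5 = 1

w(0) = 1, w(1) = 5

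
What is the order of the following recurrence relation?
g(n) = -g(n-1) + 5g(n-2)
The order is the largest lag k for which g(n-k) appears. Here the deepest term is g(n-2), so the order is 2.

Order 2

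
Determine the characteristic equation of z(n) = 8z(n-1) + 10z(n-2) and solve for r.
Substitute z(n) = rⁿ and divide through by rⁿ⁻²: r² - 8r - 10 = 0
Discriminant: 8² + 4·10 = 104, not a perfect square, so by the quadratic formula r = (8 ± √104)/2.
General solution: z(n) = A·r₁ⁿ + B·r₂ⁿ where r₁,r₂ = (8 ± √104)/2

Characteristic: r² - 8r - 10 = 0, Roots: r = (8 ± √104)/2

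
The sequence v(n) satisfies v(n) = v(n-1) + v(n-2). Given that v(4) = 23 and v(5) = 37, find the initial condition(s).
Work backwards using v(k) = v(k+2) - v(k+1):
v(3) = v(5) - v(4) = 37 - 23 = 14
v(2) = v(4) - v(3) = 23 - 14 = 9
v(1) = v(3) - v(2) = 14 - 9 = 5
v(0) = v(2) - v(1) = 9 - 5 = 4

v(0) = 4, v(1) = 5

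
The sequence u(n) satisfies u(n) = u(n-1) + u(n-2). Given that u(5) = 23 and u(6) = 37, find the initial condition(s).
Work backwards using u(k) = u(k+2) - u(k+1):
u(4) = u(6) - u(5) = 37 - 23 = 14
u(3) = u(5) - u(4) = 23 - 14 = 9
u(2) = u(4) - u(3) = 14 - 9 = 5
u(1) = u(3) - u(2) = 9 - 5 = 4
u(0) = u(2) - u(1) = 5 - 4 = 1

u(0) = 1, u(1) = 4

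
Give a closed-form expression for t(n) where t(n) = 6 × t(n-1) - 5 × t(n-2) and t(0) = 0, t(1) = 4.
Recurrence: t(n) = 6 × t(n-1) - 5 × t(n-2), initial: t(0) = 0, t(1) = 4.
Characteristic equation: r² - 6r + 5 = 0, which factors as (r - 5)(r - 1) = 0, so r = 5, 1. General solution t(n) = A·5ⁿ + B·1ⁿ. From t(0) = 0: A + B = 0. From t(1) = 4: 5A + 1B = 4. Solving gives A = 1, B = -1.

t(n) = 5ⁿ - 1ⁿ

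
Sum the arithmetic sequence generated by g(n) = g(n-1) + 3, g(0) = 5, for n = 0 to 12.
Computing the sequence terms: 5, 8, 11, 14, 17, 20, 23, 26, 29, 32, 35, 38, 41
Adding these values together:

299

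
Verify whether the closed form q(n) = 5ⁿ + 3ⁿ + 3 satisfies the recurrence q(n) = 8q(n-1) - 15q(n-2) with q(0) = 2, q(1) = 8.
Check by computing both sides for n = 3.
From the recurrence with q(0) = 2, q(1) = 8:
  q(0) = 2, q(1) = 8, q(2) = 34, q(3) = 152
  so the recurrence gives q(3) = 152.
From the proposed closed form q(n) = 5ⁿ + 3ⁿ + 3:
  q(3) = 155.
The recurrence gives 152 but the closed form gives 155, so the closed form does not satisfy the recurrence.

No, the closed form is incorrect.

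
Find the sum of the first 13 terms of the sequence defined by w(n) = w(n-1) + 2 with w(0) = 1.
Computing the sequence terms: 1, 3, 5, 7, 9, 11, 13, 15, 17, 19, 21, 23, 25
Adding these values together:

169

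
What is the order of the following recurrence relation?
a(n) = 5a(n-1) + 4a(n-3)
The order is the largest lag k for which a(n-k) appears. Here the deepest term is a(n-3), so the order is 3.

Order 3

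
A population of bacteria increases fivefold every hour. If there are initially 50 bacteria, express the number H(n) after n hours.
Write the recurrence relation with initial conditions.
Each hour multiplies the count by 5, so the count after n hours depends only on the count after n-1 hours: H(n) = 5 × H(n-1). The starting count gives H(0) = 50.
Unrolling n times gives the closed form H(n) = 50 × 5ⁿ.

H(n) = 5 × H(n-1), H(0) = 50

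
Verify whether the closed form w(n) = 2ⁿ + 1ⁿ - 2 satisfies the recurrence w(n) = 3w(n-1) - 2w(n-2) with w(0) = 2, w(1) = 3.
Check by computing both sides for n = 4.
From the recurrence with w(0) = 2, w(1) = 3:
  w(0) = 2, w(1) = 3, w(2) = 5, w(3) = 9, w(4) = 17
  so the recurrence gives w(4) = 17.
From the proposed closed form w(n) = 2ⁿ + 1ⁿ - 2:
  w(4) = 15.
The recurrence gives 17 but the closed form gives 15, so the closed form does not satisfy the recurrence.

No, the closed form is incorrect.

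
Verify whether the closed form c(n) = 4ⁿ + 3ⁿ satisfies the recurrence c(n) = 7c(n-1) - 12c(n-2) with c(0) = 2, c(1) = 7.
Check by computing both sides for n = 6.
From the recurrence with c(0) = 2, c(1) = 7:
  c(0) = 2, c(1) = 7, c(2) = 25, c(3) = 91, c(4) = 337, c(5) = 1267, c(6) = 4825
  so the recurrence gives c(6) = 4825.
From the proposed closed form c(n) = 4ⁿ + 3ⁿ:
  c(6) = 4825.
Both sides give 4825 at n = 6, and the initial condition(s) match, so the closed form is consistent.

Yes, the closed form is correct.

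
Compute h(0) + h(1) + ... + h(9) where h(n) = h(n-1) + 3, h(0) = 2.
Computing the sequence terms: 2, 5, 8, 11, 14, 17, 20, 23, 26, 29
Adding these values together:

155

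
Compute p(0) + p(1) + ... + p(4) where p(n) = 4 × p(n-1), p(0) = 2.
Computing the sequence terms: 2, 8, 32, 128, 512
Adding these values together:

682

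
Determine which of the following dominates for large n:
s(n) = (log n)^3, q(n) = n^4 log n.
Comparing growth rates:
Growth-rate hierarchy: log n ≺ any polynomial ≺ any exponential cⁿ (c>1) ≺ n! ≺ nⁿ.
polynomial degree 4 (with log factor) dominates polylogarithmic (log n)^3 asymptotically.

q(n) grows faster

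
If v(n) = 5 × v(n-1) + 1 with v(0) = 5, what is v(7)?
Computing step by step:
v(0) = 5
v(1) = 5 × 5 + 1 = 26
v(2) = 5 × 26 + 1 = 131
v(3) = 5 × 131 + 1 = 656
v(4) = 5 × 656 + 1 = 3281
v(5) = 5 × 3281 + 1 = 16406
v(6) = 5 × 16406 + 1 = 82031
v(7) = 5 × 82031 + 1 = 410156

410156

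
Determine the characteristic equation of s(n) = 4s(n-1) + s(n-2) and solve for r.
Substitute s(n) = rⁿ and divide through by rⁿ⁻²: r² - 4r - 1 = 0
Discriminant: 4² + 4·1 = 20, not a perfect square, so by the quadratic formula r = (4 ± √20)/2.
General solution: s(n) = A·r₁ⁿ + B·r₂ⁿ where r₁,r₂ = (4 ± √20)/2

Characteristic: r² - 4r - 1 = 0, Roots: r = (4 ± √20)/2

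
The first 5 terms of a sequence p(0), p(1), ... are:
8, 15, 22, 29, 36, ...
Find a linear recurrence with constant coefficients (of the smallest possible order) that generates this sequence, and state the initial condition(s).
Look for the lowest-order linear relation among consecutive terms.
Observation: consecutive differences are constant (= 7).
Check at n=2: 1·15 + 7 = 22. ✓

p(n) = p(n-1) + 7, p(0) = 8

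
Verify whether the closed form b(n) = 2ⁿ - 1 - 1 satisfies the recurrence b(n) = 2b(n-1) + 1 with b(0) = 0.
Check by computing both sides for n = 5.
From the recurrence with b(0) = 0:
  b(0) = 0, b(1) = 1, b(2) = 3, b(3) = 7, b(4) = 15, b(5) = 31
  so the recurrence gives b(5) = 31.
From the proposed closed form b(n) = 2ⁿ - 1 - 1:
  b(5) = 30.
The recurrence gives 31 but the closed form gives 30, so the closed form does not satisfy the recurrence.

No, the closed form is incorrect.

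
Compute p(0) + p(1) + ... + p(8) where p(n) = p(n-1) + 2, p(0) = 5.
Computing the sequence terms: 5, 7, 9, 11, 13, 15, 17, 19, 21
Adding these values together:

117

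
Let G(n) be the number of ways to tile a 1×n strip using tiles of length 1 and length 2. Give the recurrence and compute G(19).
Condition on the last tile: it has length 1 (leaving a 1×(n-1) strip) or length 2 (leaving a 1×(n-2) strip), so G(n) = G(n-1) + G(n-2) (order-2 linear recurrence).
For 0 ≤ i < 2 only unit tiles fit, so G(i) = 1.
Iterating the recurrence: G(2) = 2, G(3) = 3, G(4) = 5, G(5) = 8, G(6) = 13, G(7) = 21, G(8) = 34, G(9) = 55, G(10) = 89, G(11) = 144, G(12) = 233, G(13) = 377, G(14) = 610, G(15) = 987, G(16) = 1597, G(17) = 2584, G(18) = 4181, G(19) = 6765.

G(n) = G(n-1) + G(n-2), with G(i) = 1 for 0 ≤ i < 2; G(19) = 6765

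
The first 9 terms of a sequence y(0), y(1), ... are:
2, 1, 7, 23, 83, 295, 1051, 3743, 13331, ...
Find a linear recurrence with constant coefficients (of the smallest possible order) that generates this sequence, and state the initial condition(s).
Look for the lowest-order linear relation among consecutive terms.
Observation: y(n) - 3·y(n-1) - (2)·y(n-2) = 0 holds for the shown terms, and no order-1 relation y(n) = α·y(n-1) + β fits.
Check at n=3: 3·7 + (2)·1 = 23. ✓

y(n) = 3y(n-1) + 2y(n-2), y(0) = 2, y(1) = 1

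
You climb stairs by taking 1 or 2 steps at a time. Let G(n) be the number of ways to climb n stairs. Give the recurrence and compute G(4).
Condition on the size of the last step (1 to 2): before it there were n-1, …, n-2 stairs climbed, and these cases are disjoint, so G(n) = G(n-1) + G(n-2) (Fibonacci-type sequence).
Initial conditions by direct count (compositions of i into parts ≤ 2): G(1) = 1; G(2) = 2.
Iterating the recurrence: G(3) = 3, G(4) = 5.

G(n) = G(n-1) + G(n-2), G(1) = 1, G(2) = 2; G(4) = 5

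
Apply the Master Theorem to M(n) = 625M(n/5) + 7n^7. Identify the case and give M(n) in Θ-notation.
Master Theorem template: M(n) = a·M(n/b) + f(n).
Here: a=625, b=5, f(n)=7n^7
Compute log_b(a) = log_5(625) = 4.
f(n) = 7n^7 = Ω(n^(4+ε)) with ε = 3, and the regularity condition holds (a·f(n/b) = (a/b^7)·f(n) with a/b^7 = 5^-3 < 1). Case 3: M(n) = Θ(f(n)) = Θ(n^7).

Case 3: M(n) = Θ(n^7)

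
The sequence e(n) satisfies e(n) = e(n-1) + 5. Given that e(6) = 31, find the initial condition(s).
e(6) = e(0) + 6·5, so e(0) = 31 - 30 = 1.

e(0) = 1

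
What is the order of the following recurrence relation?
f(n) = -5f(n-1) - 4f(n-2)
The order is the largest lag k for which f(n-k) appears. Here the deepest term is f(n-2), so the order is 2.

Order 2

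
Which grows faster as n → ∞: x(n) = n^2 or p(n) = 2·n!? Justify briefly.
Comparing growth rates:
Growth-rate hierarchy: log n ≺ any polynomial ≺ any exponential cⁿ (c>1) ≺ n! ≺ nⁿ.
factorial dominates polynomial degree 2 asymptotically.

p(n) grows faster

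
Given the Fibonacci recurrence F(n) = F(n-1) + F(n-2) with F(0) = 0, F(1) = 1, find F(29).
Computing the sequence terms:
0, 1, 1, 2, 3, 5, 8, 13, 21, 34, 55, 89, 144, 233, 377, 610, 987, 1597, 2584, 4181, 6765, 10946, 17711, 28657, 46368, 75025, 121393, 196418, 317811, 514229

514229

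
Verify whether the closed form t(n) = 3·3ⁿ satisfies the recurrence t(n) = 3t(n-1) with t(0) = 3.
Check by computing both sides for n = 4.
From the recurrence with t(0) = 3:
  t(0) = 3, t(1) = 9, t(2) = 27, t(3) = 81, t(4) = 243
  so the recurrence gives t(4) = 243.
From the proposed closed form t(n) = 3·3ⁿ:
  t(4) = 243.
Both sides give 243 at n = 4, and the initial condition(s) match, so the closed form is consistent.

Yes, the closed form is correct.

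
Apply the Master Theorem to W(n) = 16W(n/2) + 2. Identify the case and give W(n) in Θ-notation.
Master Theorem template: W(n) = a·W(n/b) + f(n).
Here: a=16, b=2, f(n)=2
Compute log_b(a) = log_2(16) = 4.
f(n) = 2 = O(n^(4-ε)) with ε = 4. Case 1: W(n) = Θ(n^log_b(a)) = Θ(n^4).

Case 1: W(n) = Θ(n^4)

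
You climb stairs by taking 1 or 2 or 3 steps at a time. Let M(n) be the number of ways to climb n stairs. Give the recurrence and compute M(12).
Condition on the size of the last step (1 to 3): before it there were n-1, …, n-3 stairs climbed, and these cases are disjoint, so M(n) = M(n-1) + M(n-2) + M(n-3) (order-3 linear recurrence).
Initial conditions by direct count (compositions of i into parts ≤ 3): M(1) = 1; M(2) = 2; M(3) = 4.
Iterating the recurrence: M(4) = 7, M(5) = 13, M(6) = 24, M(7) = 44, M(8) = 81, M(9) = 149, M(10) = 274, M(11) = 504, M(12) = 927.

M(n) = M(n-1) + M(n-2) + M(n-3), M(1) = 1, M(2) = 2, M(3) = 4; M(12) = 927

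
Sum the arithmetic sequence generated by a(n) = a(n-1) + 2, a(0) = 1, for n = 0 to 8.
Computing the sequence terms: 1, 3, 5, 7, 9, 11, 13, 15, 17
Adding these values together:

81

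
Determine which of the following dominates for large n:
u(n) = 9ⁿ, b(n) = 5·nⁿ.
Comparing growth rates:
Growth-rate hierarchy: log n ≺ any polynomial ≺ any exponential cⁿ (c>1) ≺ n! ≺ nⁿ.
super-exponential nⁿ dominates exponential base 9 asymptotically.

b(n) grows faster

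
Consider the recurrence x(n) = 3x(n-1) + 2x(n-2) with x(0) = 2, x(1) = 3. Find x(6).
Computing the sequence terms:
2, 3, 13, 45, 161, 573, 2041

2041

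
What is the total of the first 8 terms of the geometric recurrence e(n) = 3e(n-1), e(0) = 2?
Computing the sequence terms: 2, 6, 18, 54, 162, 486, 1458, 4374
Adding these values together:

6560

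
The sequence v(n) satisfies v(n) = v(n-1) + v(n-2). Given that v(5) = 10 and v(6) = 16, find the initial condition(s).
Work backwards using v(k) = v(k+2) - v(k+1):
v(4) = v(6) - v(5) = 16 - 10 = 6
v(3) = v(5) - v(4) = 10 - 6 = 4
v(2) = v(4) - v(3) = 6 - 4 = 2
v(1) = v(3) - v(2) = 4 - 2 = 2
v(0) = v(2) - v(1) = 2 - 2 = 0

v(0) = 0, v(1) = 2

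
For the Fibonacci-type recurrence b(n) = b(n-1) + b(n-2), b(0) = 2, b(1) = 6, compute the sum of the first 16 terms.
Computing the sequence terms: 2, 6, 8, 14, 22, 36, 58, 94, 152, 246, 398, 644, 1042, 1686, 2728, 4414
Adding these values together:

11550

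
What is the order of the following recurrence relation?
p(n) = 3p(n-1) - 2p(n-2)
The order is the largest lag k for which p(n-k) appears. Here the deepest term is p(n-2), so the order is 2.

Order 2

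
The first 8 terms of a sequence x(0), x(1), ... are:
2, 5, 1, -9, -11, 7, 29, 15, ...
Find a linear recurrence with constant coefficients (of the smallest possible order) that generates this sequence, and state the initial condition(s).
Look for the lowest-order linear relation among consecutive terms.
Observation: x(n) - 1·x(n-1) - (-2)·x(n-2) = 0 holds for the shown terms, and no order-1 relation x(n) = α·x(n-1) + β fits.
Check at n=3: 1·1 + (-2)·5 = -9. ✓

x(n) = x(n-1) - 2x(n-2), x(0) = 2, x(1) = 5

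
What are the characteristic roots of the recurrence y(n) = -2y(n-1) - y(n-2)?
Substitute y(n) = rⁿ and divide through by rⁿ⁻²: r² + 2r + 1 = 0
Factor: (r + 1)² = 0, so r = -1 (double root).
General solution: y(n) = (A + Bn)·(-1)ⁿ

Characteristic: r² + 2r + 1 = 0, Roots: r = -1 (double root)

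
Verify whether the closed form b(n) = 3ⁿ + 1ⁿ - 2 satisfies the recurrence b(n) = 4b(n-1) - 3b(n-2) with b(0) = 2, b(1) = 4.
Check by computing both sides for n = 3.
From the recurrence with b(0) = 2, b(1) = 4:
  b(0) = 2, b(1) = 4, b(2) = 10, b(3) = 28
  so the recurrence gives b(3) = 28.
From the proposed closed form b(n) = 3ⁿ + 1ⁿ - 2:
  b(3) = 26.
The recurrence gives 28 but the closed form gives 26, so the closed form does not satisfy the recurrence.

No, the closed form is incorrect.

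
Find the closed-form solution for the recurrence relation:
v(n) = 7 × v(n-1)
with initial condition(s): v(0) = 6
Recurrence: v(n) = 7 × v(n-1), initial: v(0) = 6.
Each term is 7 times the previous, so this is geometric with ratio 7. After n steps: v(n) = v(0)·7ⁿ = 6·7ⁿ.

v(n) = 6·7ⁿ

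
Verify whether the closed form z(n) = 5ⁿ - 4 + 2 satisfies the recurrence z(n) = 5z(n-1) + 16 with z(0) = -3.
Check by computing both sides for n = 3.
From the recurrence with z(0) = -3:
  z(0) = -3, z(1) = 1, z(2) = 21, z(3) = 121
  so the recurrence gives z(3) = 121.
From the proposed closed form z(n) = 5ⁿ - 4 + 2:
  z(3) = 123.
The recurrence gives 121 but the closed form gives 123, so the closed form does not satisfy the recurrence.

No, the closed form is incorrect.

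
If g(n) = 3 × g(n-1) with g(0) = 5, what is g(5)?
Computing step by step:
g(0) = 5
g(1) = 3 × 5 = 15
g(2) = 3 × 15 = 45
g(3) = 3 × 45 = 135
g(4) = 3 × 135 = 405
g(5) = 3 × 405 = 1215

1215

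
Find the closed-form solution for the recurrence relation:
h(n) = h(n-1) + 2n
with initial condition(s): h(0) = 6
Recurrence: h(n) = h(n-1) + 2n, initial: h(0) = 6.
Telescoping: h(n) = h(0) + 2·Σᵢ₌₁ⁿ i = 6 + 2·n(n+1)/2.

h(n) = 2·n(n+1)/2 + 6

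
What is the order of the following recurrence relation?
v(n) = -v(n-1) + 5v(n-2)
The order is the largest lag k for which v(n-k) appears. Here the deepest term is v(n-2), so the order is 2.

Order 2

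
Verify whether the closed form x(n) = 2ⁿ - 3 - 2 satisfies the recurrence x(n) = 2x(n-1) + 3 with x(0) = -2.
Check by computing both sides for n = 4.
From the recurrence with x(0) = -2:
  x(0) = -2, x(1) = -1, x(2) = 1, x(3) = 5, x(4) = 13
  so the recurrence gives x(4) = 13.
From the proposed closed form x(n) = 2ⁿ - 3 - 2:
  x(4) = 11.
The recurrence gives 13 but the closed form gives 11, so the closed form does not satisfy the recurrence.

No, the closed form is incorrect.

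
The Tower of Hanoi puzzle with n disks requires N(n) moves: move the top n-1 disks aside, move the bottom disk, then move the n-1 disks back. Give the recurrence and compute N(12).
Moving n disks = move the top n-1 disks aside (N(n-1) moves) + move the largest disk (1 move) + move the n-1 disks back on top (N(n-1) moves), so N(n) = 2N(n-1) + 1, with N(1) = 1 (a single disk takes one move).
First terms: 1, 3, 7, 15, 31, 63, … — each is one less than a power of 2. Indeed N(n) + 1 = 2(N(n-1) + 1) with N(1) + 1 = 2, so N(n) + 1 = 2ⁿ and N(n) = 2ⁿ - 1.
Hence N(12) = 2^12 - 1 = 4096 - 1 = 4095.

N(n) = 2N(n-1) + 1, N(1) = 1; N(12) = 4095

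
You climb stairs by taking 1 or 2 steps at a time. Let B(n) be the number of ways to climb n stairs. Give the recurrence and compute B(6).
Condition on the size of the last step (1 to 2): before it there were n-1, …, n-2 stairs climbed, and these cases are disjoint, so B(n) = B(n-1) + B(n-2) (Fibonacci-type sequence).
Initial conditions by direct count (compositions of i into parts ≤ 2): B(1) = 1; B(2) = 2.
Iterating the recurrence: B(3) = 3, B(4) = 5, B(5) = 8, B(6) = 13.

B(n) = B(n-1) + B(n-2), B(1) = 1, B(2) = 2; B(6) = 13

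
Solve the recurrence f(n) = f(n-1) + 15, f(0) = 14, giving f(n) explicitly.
Recurrence: f(n) = f(n-1) + 15, initial: f(0) = 14.
Each step adds 15, so f(n) = f(0) + 15n = 15n + 14.

f(n) = 15n + 14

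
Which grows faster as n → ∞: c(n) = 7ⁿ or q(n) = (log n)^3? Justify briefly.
Comparing growth rates:
Growth-rate hierarchy: log n ≺ any polynomial ≺ any exponential cⁿ (c>1) ≺ n! ≺ nⁿ.
exponential base 7 dominates polylogarithmic (log n)^3 asymptotically.

c(n) grows faster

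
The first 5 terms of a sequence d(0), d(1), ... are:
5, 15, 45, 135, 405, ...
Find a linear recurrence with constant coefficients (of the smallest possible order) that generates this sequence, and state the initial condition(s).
Look for the lowest-order linear relation among consecutive terms.
Observation: each term is 3× the previous.
Check at n=2: 3·15 = 45. ✓

d(n) = 3 × d(n-1), d(0) = 5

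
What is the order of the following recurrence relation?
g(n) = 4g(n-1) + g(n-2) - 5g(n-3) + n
The order is the largest lag k for which g(n-k) appears. Here the deepest term is g(n-3) (the n term is non-homogeneous and does not affect the order), so the order is 3.

Order 3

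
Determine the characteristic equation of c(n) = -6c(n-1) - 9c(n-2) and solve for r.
Substitute c(n) = rⁿ and divide through by rⁿ⁻²: r² + 6r + 9 = 0
Factor: (r + 3)² = 0, so r = -3 (double root).
General solution: c(n) = (A + Bn)·(-3)ⁿ

Characteristic: r² + 6r + 9 = 0, Roots: r = -3 (double root)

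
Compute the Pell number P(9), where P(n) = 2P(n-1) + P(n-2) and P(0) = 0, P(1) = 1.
Computing the sequence terms:
0, 1, 2, 5, 12, 29, 70, 169, 408, 985

985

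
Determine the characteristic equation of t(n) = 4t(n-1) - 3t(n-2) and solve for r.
Substitute t(n) = rⁿ and divide through by rⁿ⁻²: r² - 4r + 3 = 0
Factor: (r - 1)(r - 3) = 0, so r = 1, 3.
General solution: t(n) = A·1ⁿ + B·3ⁿ

Characteristic: r² - 4r + 3 = 0, Roots: r = 1, 3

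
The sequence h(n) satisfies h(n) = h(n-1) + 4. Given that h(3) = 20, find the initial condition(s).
h(3) = h(0) + 3·4, so h(0) = 20 - 12 = 8.

h(0) = 8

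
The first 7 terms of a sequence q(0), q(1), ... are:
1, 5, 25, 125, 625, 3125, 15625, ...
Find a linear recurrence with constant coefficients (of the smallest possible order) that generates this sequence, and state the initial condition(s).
Look for the lowest-order linear relation among consecutive terms.
Observation: each term is 5× the previous.
Check at n=2: 5·5 = 25. ✓

q(n) = 5 × q(n-1), q(0) = 1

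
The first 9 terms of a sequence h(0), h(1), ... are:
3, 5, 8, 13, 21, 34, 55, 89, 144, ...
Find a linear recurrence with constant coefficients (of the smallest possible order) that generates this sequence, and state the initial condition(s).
Look for the lowest-order linear relation among consecutive terms.
Observation: h(n) - 1·h(n-1) - (1)·h(n-2) = 0 holds for the shown terms, and no order-1 relation h(n) = α·h(n-1) + β fits.
Check at n=3: 1·8 + (1)·5 = 13. ✓

h(n) = h(n-1) + h(n-2), h(0) = 3, h(1) = 5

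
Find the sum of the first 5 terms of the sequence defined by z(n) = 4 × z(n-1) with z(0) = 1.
Computing the sequence terms: 1, 4, 16, 64, 256
Adding these values together:

341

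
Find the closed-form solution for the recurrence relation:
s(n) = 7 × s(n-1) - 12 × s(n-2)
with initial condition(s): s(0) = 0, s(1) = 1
Recurrence: s(n) = 7 × s(n-1) - 12 × s(n-2), initial: s(0) = 0, s(1) = 1.
Characteristic equation: r² - 7r + 12 = 0, which factors as (r - 4)(r - 3) = 0, so r = 4, 3. General solution s(n) = A·4ⁿ + B·3ⁿ. From s(0) = 0: A + B = 0. From s(1) = 1: 4A + 3B = 1. Solving gives A = 1, B = -1.

s(n) = 4ⁿ - 3ⁿ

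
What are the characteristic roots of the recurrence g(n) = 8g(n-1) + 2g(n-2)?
Substitute g(n) = rⁿ and divide through by rⁿ⁻²: r² - 8r - 2 = 0
Discriminant: 8² + 4·2 = 72, not a perfect square, so by the quadratic formula r = (8 ± √72)/2.
General solution: g(n) = A·r₁ⁿ + B·r₂ⁿ where r₁,r₂ = (8 ± √72)/2

Characteristic: r² - 8r - 2 = 0, Roots: r = (8 ± √72)/2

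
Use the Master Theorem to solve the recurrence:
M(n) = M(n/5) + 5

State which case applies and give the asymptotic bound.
Master Theorem template: M(n) = a·M(n/b) + f(n).
Here: a=1, b=5, f(n)=5
Compute log_b(a) = log_5(1) = 0.
f(n) = 5 = Θ(1). Case 2: M(n) = Θ(log n).

Case 2: M(n) = Θ(log n)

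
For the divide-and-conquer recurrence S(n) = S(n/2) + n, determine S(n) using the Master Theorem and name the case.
Master Theorem template: S(n) = a·S(n/b) + f(n).
Here: a=1, b=2, f(n)=n
Compute log_b(a) = log_2(1) = 0.
f(n) = n = Ω(n^(0+ε)) with ε = 1, and the regularity condition holds (a·f(n/b) = (a/b^1)·f(n) with a/b^1 = 2^-1 < 1). Case 3: S(n) = Θ(f(n)) = Θ(n).

Case 3: S(n) = Θ(n)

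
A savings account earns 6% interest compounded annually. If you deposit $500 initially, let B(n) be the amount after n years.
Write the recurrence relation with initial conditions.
Each year the balance grows by 6%, i.e. is multiplied by 1 + 6/100 = 1.06, so B(n) = 1.06 × B(n-1). The initial deposit gives B(0) = 500.
Unrolling gives the closed form B(n) = 500 × (1.06)ⁿ.

B(n) = 1.06 × B(n-1), B(0) = 500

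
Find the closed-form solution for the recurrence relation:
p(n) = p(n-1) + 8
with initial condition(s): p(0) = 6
Recurrence: p(n) = p(n-1) + 8, initial: p(0) = 6.
Each step adds 8, so p(n) = p(0) + 8n = 8n + 6.

p(n) = 8n + 6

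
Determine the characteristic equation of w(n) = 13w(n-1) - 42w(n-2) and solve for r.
Substitute w(n) = rⁿ and divide through by rⁿ⁻²: r² - 13r + 42 = 0
Factor: (r - 7)(r - 6) = 0, so r = 7, 6.
General solution: w(n) = A·7ⁿ + B·6ⁿ

Characteristic: r² - 13r + 42 = 0, Roots: r = 7, 6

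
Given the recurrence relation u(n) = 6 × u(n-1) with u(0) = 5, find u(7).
Computing step by step:
u(0) = 5
u(1) = 6 × 5 = 30
u(2) = 6 × 30 = 180
u(3) = 6 × 180 = 1080
u(4) = 6 × 1080 = 6480
u(5) = 6 × 6480 = 38880
u(6) = 6 × 38880 = 233280
u(7) = 6 × 233280 = 1399680

1399680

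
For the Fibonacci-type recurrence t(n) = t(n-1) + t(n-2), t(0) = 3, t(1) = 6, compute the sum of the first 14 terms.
Computing the sequence terms: 3, 6, 9, 15, 24, 39, 63, 102, 165, 267, 432, 699, 1131, 1830
Adding these values together:

4785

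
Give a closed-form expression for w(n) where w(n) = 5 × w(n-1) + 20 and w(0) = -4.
Recurrence: w(n) = 5 × w(n-1) + 20, initial: w(0) = -4.
Try w(n) = A·5ⁿ + C. Substituting: A·5ⁿ + C = 5(A·5ⁿ⁻¹ + C) + 20 = A·5ⁿ + 5C + 20, so C = 5C + 20, giving C = -5. Then w(0) = A - 5 = -4 gives A = 1.

w(n) = 5ⁿ - 5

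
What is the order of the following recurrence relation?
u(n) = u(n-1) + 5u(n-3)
The order is the largest lag k for which u(n-k) appears. Here the deepest term is u(n-3), so the order is 3.

Order 3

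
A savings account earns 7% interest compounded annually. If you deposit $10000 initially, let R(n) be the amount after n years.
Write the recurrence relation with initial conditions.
Each year the balance grows by 7%, i.e. is multiplied by 1 + 7/100 = 1.07, so R(n) = 1.07 × R(n-1). The initial deposit gives R(0) = 10000.
Unrolling gives the closed form R(n) = 10000 × (1.07)ⁿ.

R(n) = 1.07 × R(n-1), R(0) = 10000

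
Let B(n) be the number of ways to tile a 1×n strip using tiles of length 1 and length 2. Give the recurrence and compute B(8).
Condition on the last tile: it has length 1 (leaving a 1×(n-1) strip) or length 2 (leaving a 1×(n-2) strip), so B(n) = B(n-1) + B(n-2) (order-2 linear recurrence).
For 0 ≤ i < 2 only unit tiles fit, so B(i) = 1.
Iterating the recurrence: B(2) = 2, B(3) = 3, B(4) = 5, B(5) = 8, B(6) = 13, B(7) = 21, B(8) = 34.

B(n) = B(n-1) + B(n-2), with B(i) = 1 for 0 ≤ i < 2; B(8) = 34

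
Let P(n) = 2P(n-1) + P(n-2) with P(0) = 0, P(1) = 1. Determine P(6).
Computing the sequence terms:
0, 1, 2, 5, 12, 29, 70

70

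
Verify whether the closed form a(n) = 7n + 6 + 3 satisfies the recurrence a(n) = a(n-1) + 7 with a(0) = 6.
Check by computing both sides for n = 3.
From the recurrence with a(0) = 6:
  a(0) = 6, a(1) = 13, a(2) = 20, a(3) = 27
  so the recurrence gives a(3) = 27.
From the proposed closed form a(n) = 7n + 6 + 3:
  a(3) = 30.
The recurrence gives 27 but the closed form gives 30, so the closed form does not satisfy the recurrence.

No, the closed form is incorrect.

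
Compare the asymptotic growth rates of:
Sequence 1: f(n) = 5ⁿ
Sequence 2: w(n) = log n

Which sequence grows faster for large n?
Comparing growth rates:
Growth-rate hierarchy: log n ≺ any polynomial ≺ any exponential cⁿ (c>1) ≺ n! ≺ nⁿ.
exponential base 5 dominates logarithmic asymptotically.

f(n) grows faster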